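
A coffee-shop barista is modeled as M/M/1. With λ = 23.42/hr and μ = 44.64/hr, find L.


ρ = λ/μ = 23.42/44.64 = 0.5246
L = ρ/(1−ρ) = 0.5246/(1 − 0.5246) = 0.5246/0.4754 = 1.1037

Final: 1.1037


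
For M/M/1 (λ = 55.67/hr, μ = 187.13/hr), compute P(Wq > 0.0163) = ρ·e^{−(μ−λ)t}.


ρ = 55.67/187.13 = 0.2975
P(Wq > t) = ρ·e^{−(μ−λ)t} = 0.2975·e^{−2.1428}
= 0.2975·0.117326 = 0.034904

Final: 0.034904


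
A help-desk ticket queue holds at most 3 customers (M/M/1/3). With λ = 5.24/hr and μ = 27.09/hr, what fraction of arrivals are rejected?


ρ = λ/μ = 5.24/27.09 = 0.1934
P_K = (1−ρ)ρ^K/(1−ρ^(K+1)) = (0.8066·0.007237)/(1 − 0.001400)
= 0.005837/0.998600 = 0.005845

Final: 0.005845


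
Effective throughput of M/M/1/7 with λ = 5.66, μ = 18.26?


ρ = 0.3100; P_K = (1−ρ)ρ^7/(1−ρ^8) = 0.0001897
λ_eff = λ(1 − P_K) = 5.66·(1 − 0.0001897) = 5.66·0.999810 = 5.6589 /hr

Final: 5.6589 /hr


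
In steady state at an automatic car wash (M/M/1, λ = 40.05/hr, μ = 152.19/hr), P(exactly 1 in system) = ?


ρ = 40.05/152.19 = 0.2632
P_n = (1−ρ)·ρ^n = (1 − 0.2632)·0.2632^1 = 0.7368·0.263158 = 0.193906

Final: 0.193906


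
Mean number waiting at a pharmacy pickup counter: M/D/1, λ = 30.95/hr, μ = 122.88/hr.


ρ = 30.95/122.88 = 0.2519
M/D/1: Lq = ρ²/(2(1−ρ)) = 0.06344/(2·0.7481) = 0.04240

Final: 0.04240


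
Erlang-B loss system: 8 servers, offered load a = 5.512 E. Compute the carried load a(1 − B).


B(8,5.512) = 0.095523 (Erlang-B)
Carried load = a(1 − B) = 5.512·(1 − 0.095523) = 5.512·0.904477 = 4.9855 E

Final: 4.9855 Erlangs


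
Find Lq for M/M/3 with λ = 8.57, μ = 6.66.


a = λ/μ = 1.2868; ρ = a/3 = 0.4289
P₀ = 0.267628
Lq = P₀·a^c·ρ / (c!·(1−ρ)²) = 0.267628·2.13069·0.4289/(6·0.32612)
= 0.12500

Final: 0.12500


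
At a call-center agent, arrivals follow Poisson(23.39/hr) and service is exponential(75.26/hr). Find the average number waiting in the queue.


ρ = 23.39/75.26 = 0.3108
Lq = ρ²/(1−ρ) = 0.09659/0.6892 = 0.1401

Final: 0.1401


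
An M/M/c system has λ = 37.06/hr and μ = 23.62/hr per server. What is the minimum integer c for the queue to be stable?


Stability requires cμ > λ ⇔ c > λ/μ.
λ/μ = 37.06/23.62 = 1.5690
Minimum integer c = ⌊1.5690⌋ + 1 = 2
Check: 2·23.62 = 47.24 > 37.06, while 1·23.62 = 23.62 ≤ 37.06

Final: 2 servers


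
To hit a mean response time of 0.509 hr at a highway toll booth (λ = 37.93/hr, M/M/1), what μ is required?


W = 1/(μ−λ) ⇒ μ − λ = 1/W = 1/0.509 = 1.9646
μ = λ + 1/W = 37.93 + 1.9646 = 39.8946 per hr

Final: 39.8946 /hr


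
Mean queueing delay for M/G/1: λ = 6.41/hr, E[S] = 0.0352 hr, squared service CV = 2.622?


ρ = λ·E[S] = 6.41·0.0352 = 0.2256
E[S²] = E[S]²(1+C_s²) = 0.0352²·(1+2.622) = 0.004488
Wq = λ·E[S²]/(2(1−ρ)) = 6.41·0.004488/(2·0.7744) = 0.01857 hr

Final: 0.01857 hr


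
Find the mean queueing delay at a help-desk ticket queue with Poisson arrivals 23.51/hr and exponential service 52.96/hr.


ρ = 23.51/52.96 = 0.4439
Wq = ρ/(μ−λ) = 0.4439/(52.96 − 23.51) = 0.4439/29.45 = 0.01507 hr

Final: 0.01507 hr


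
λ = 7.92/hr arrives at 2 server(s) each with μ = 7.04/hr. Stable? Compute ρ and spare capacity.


Total capacity cμ = 2·7.04 = 14.08/hr
ρ = λ/(cμ) = 7.92/14.08 = 0.5625
Stable ⇔ ρ < 1: YES
Spare capacity = cμ − λ = 14.08 − 7.92 = 6.16/hr

Final: ρ = 0.5625; stable; margin = 6.16/hr


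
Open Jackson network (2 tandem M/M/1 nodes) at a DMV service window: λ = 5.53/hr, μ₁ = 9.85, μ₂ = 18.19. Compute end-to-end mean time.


Each node sees arrival rate λ = 5.53/hr (tandem ⇒ throughput preserved).
W₁ = 1/(μ₁−λ) = 1/(9.85−5.53) = 0.23148 hr
W₂ = 1/(μ₂−λ) = 1/(18.19−5.53) = 0.07899 hr
W_total = W₁ + W₂ = 0.23148 + 0.07899 = 0.31047 hr

Final: 0.31047 hr


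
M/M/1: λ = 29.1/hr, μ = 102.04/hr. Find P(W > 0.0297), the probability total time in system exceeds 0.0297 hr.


W ~ Exponential(μ−λ) for M/M/1.
μ − λ = 102.04 − 29.1 = 72.9400
P(W > t) = e^{−(μ−λ)t} = e^{−2.1663} = 0.114599

Final: 0.114599


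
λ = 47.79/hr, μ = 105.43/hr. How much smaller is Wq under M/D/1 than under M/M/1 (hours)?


ρ = 47.79/105.43 = 0.4533
Wq(M/M/1) = ρ/(μ−λ) = 0.4533/57.64 = 0.007864 hr
Wq(M/D/1) = ρ/(2(μ−λ)) = 0.003932 hr
Savings = 0.007864 − 0.003932 = 0.003932 hr

Final: 0.003932 hr


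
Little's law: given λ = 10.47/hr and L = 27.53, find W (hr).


W = L/λ = 27.53/10.47 = 2.6294 hr

Final: 2.6294 hr


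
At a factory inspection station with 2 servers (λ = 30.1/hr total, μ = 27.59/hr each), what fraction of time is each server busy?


ρ = λ/(cμ) = 30.1/(2·27.59) = 30.1/55.18 = 0.5455

Final: 0.5455


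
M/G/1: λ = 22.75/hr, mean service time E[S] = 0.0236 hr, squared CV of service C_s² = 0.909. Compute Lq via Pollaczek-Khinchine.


ρ = λ·E[S] = 22.75·0.0236 = 0.5369
Lq = ρ²(1+C_s²)/(2(1−ρ)) = 0.2883·(1+0.909)/(2·0.4631)
= 0.2883·1.9090/0.9262 = 0.59414

Final: 0.59414


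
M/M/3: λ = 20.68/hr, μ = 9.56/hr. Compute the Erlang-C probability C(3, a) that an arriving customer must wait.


a = λ/μ = 2.1632; ρ = a/3 = 0.7211
P₀ = 0.086573 (from M/M/c formula)
C(c,a) = [a^c/(c!(1−ρ))]·P₀ = [10.12227/(6·0.2789)]·0.086573
= 6.04806·0.086573 = 0.523600

Final: 0.523600


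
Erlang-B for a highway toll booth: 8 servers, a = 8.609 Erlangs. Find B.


B(c,a) = (a^c/c!) / Σ_{k=0}^{c} a^k/k!
a^8/8! = 748.343756
Σ terms (k=0..8): 1.00000 + 8.60900 + 37.05744 + 106.34250 + 228.87565 + 394.07809 + 565.43638 + 695.40598 + 748.34376 = 2785.148800
B = 748.343756/2785.148800 = 0.268691

Final: 0.268691


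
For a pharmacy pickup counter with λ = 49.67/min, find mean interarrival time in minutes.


Mean interarrival time = 1/λ = 1/49.67 minute = 0.02013 minute
In minutes: 0.02013 × 1 = 0.02013 min

Final: 0.02013 min


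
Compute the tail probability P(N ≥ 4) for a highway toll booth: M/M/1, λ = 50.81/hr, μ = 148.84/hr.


ρ = 50.81/148.84 = 0.3414
P(N ≥ n) = ρ^n = 0.3414^4 = 0.013581

Final: 0.013581


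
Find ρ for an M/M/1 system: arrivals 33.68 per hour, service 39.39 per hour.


ρ = λ/μ = 33.68/39.39 = 0.8550

Final: 0.8550


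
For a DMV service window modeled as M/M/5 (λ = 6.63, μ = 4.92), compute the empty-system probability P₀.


a = λ/μ = 6.63/4.92 = 1.3476; ρ = a/c = 0.2695
Σ_{k=0}^{4} a^k/k! (terms k=0..4) = 1.00000 + 1.34756 + 0.90796 + 0.40784 + 0.13740 = 3.80076
Tail: a^5/(5!(1−ρ)) = 4.44367/(120·0.7305) = 0.05069
P₀ = 1/(3.80076 + 0.05069) = 1/3.85146 = 0.259642

Final: 0.259642


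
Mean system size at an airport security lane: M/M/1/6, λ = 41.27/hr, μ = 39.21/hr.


ρ = 41.27/39.21 = 1.0525
L = ρ[1 − (K+1)ρ^K + Kρ^(K+1)] / [(1−ρ)(1−ρ^(K+1))]
Numerator: 1.0525·(1 − 7·1.359646 + 6·1.431078) = 0.072572
Denominator: (-0.05254)·(-0.431078) = 0.022648
L = 0.072572/0.022648 = 3.2044

Final: 3.2044


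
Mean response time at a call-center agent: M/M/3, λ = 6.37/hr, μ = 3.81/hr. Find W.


a = 1.6719; ρ = 0.5573; P₀ = 0.171554
Lq = P₀·a^c·ρ/(c!(1−ρ)²) = 0.38000
Wq = Lq/λ = 0.38000/6.37 = 0.05965 hr
W = Wq + 1/μ = 0.05965 + 0.26247 = 0.32212 hr

Final: 0.32212 hr


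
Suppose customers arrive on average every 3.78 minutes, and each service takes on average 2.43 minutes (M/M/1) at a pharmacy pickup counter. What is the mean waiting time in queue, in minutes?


λ = 60/3.78 = 15.8730 /hr
μ = 60/2.43 = 24.6914 /hr
ρ = λ/μ = 15.8730/24.6914 = 0.6429
Wq = ρ/(μ−λ) = 0.6429/(24.6914−15.8730) = 0.07290 hr
In minutes: 0.07290·60 = 4.374 min

Final: 4.374 min


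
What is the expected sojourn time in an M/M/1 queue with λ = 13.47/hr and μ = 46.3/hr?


W = 1/(μ−λ) = 1/(46.3 − 13.47) = 1/32.83 = 0.03046 hr

Final: 0.03046 hr


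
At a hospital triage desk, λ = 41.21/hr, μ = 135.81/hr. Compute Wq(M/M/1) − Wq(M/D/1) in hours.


ρ = 41.21/135.81 = 0.3034
Wq(M/M/1) = ρ/(μ−λ) = 0.3034/94.60 = 0.003208 hr
Wq(M/D/1) = ρ/(2(μ−λ)) = 0.001604 hr
Savings = 0.003208 − 0.001604 = 0.001604 hr

Final: 0.001604 hr


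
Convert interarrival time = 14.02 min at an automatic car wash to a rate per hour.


λ = 1/(interarrival time) in consistent units.
1 hour = 60 min, so λ = 60/14.02 = 4.2796 per hour

Final: 4.2796 /hr


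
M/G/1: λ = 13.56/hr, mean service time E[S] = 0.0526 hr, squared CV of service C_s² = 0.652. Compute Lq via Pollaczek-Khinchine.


ρ = λ·E[S] = 13.56·0.0526 = 0.7133
Lq = ρ²(1+C_s²)/(2(1−ρ)) = 0.5087·(1+0.652)/(2·0.2867)
= 0.5087·1.6520/0.5735 = 1.46547

Final: 1.46547


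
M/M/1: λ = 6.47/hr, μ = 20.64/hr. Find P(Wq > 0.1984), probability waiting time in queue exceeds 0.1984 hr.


ρ = 6.47/20.64 = 0.3135
P(Wq > t) = ρ·e^{−(μ−λ)t} = 0.3135·e^{−2.8113}
= 0.3135·0.060125 = 0.018847

Final: 0.018847


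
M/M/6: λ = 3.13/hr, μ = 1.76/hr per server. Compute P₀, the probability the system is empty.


a = λ/μ = 3.13/1.76 = 1.7784; ρ = a/c = 0.2964
Σ_{k=0}^{5} a^k/k! (terms k=0..5) = 1.00000 + 1.77841 + 1.58137 + 0.93744 + 0.41679 + 0.14824 = 5.86225
Tail: a^6/(6!(1−ρ)) = 31.63662/(720·0.7036) = 0.06245
P₀ = 1/(5.86225 + 0.06245) = 1/5.92470 = 0.168785

Final: 0.168785


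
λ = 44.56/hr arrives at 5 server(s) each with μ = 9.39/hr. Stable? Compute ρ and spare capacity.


Total capacity cμ = 5·9.39 = 46.95/hr
ρ = λ/(cμ) = 44.56/46.95 = 0.9491
Stable ⇔ ρ < 1: YES
Spare capacity = cμ − λ = 46.95 − 44.56 = 2.39/hr

Final: ρ = 0.9491; stable; margin = 2.39/hr


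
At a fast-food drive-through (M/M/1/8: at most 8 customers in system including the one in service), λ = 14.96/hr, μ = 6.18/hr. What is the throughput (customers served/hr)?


ρ = 2.4207; P_K = (1−ρ)ρ^8/(1−ρ^9) = 0.587104
λ_eff = λ(1 − P_K) = 14.96·(1 − 0.587104) = 14.96·0.412896 = 6.1769 /hr

Final: 6.1769 /hr


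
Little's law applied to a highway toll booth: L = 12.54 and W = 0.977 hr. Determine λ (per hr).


λ = L/W = 12.54/0.977 = 12.8352 /hr

Final: 12.8352 /hr


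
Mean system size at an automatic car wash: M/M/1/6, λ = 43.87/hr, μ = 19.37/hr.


ρ = 43.87/19.37 = 2.2648
L = ρ[1 − (K+1)ρ^K + Kρ^(K+1)] / [(1−ρ)(1−ρ^(K+1))]
Numerator: 2.2648·(1 − 7·134.967151 + 6·305.679346) = 2016.402940
Denominator: (-1.2648)·(-304.679346) = 385.371398
L = 2016.402940/385.371398 = 5.2324

Final: 5.2324


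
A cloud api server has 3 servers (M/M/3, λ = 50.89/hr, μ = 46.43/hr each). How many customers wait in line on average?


a = λ/μ = 1.0961; ρ = a/3 = 0.3654
P₀ = 0.328674
Lq = P₀·a^c·ρ / (c!·(1−ρ)²) = 0.328674·1.31674·0.3654/(6·0.40278)
= 0.06543

Final: 0.06543


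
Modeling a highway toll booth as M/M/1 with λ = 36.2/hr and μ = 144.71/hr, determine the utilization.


ρ = λ/μ = 36.2/144.71 = 0.2502

Final: 0.2502


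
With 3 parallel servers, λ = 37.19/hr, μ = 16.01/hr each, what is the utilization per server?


ρ = λ/(cμ) = 37.19/(3·16.01) = 37.19/48.03 = 0.7743

Final: 0.7743


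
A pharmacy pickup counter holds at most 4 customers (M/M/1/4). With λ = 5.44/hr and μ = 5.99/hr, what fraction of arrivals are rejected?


ρ = λ/μ = 5.44/5.99 = 0.9082
P_K = (1−ρ)ρ^K/(1−ρ^(K+1)) = (0.09182·0.680281)/(1 − 0.617818)
= 0.062463/0.382182 = 0.163438

Final: 0.163438


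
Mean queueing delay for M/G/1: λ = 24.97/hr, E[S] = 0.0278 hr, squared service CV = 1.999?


ρ = λ·E[S] = 24.97·0.0278 = 0.6942
E[S²] = E[S]²(1+C_s²) = 0.0278²·(1+1.999) = 0.002318
Wq = λ·E[S²]/(2(1−ρ)) = 24.97·0.002318/(2·0.3058) = 0.09462 hr

Final: 0.09462 hr


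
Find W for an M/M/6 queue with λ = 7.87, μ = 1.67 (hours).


a = 4.7126; ρ = 0.7854; P₀ = 0.006893
Lq = P₀·a^c·ρ/(c!(1−ρ)²) = 1.78886
Wq = Lq/λ = 1.78886/7.87 = 0.22730 hr
W = Wq + 1/μ = 0.22730 + 0.59880 = 0.82610 hr

Final: 0.82610 hr


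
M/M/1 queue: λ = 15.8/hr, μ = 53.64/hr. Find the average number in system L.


ρ = λ/μ = 15.8/53.64 = 0.2946
L = ρ/(1−ρ) = 0.2946/(1 − 0.2946) = 0.2946/0.7054 = 0.4175

Final: 0.4175


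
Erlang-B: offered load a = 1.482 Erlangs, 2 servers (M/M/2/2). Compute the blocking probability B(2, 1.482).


B(c,a) = (a^c/c!) / Σ_{k=0}^{c} a^k/k!
a^2/2! = 1.098162
Σ terms (k=0..2): 1.00000 + 1.48200 + 1.09816 = 3.580162
B = 1.098162/3.580162 = 0.306735

Final: 0.306735


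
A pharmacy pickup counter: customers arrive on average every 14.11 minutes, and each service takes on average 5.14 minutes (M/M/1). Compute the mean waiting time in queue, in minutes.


λ = 60/14.11 = 4.2523 /hr
μ = 60/5.14 = 11.6732 /hr
ρ = λ/μ = 4.2523/11.6732 = 0.3643
Wq = ρ/(μ−λ) = 0.3643/(11.6732−4.2523) = 0.04909 hr
In minutes: 0.04909·60 = 2.945 min

Final: 2.945 min


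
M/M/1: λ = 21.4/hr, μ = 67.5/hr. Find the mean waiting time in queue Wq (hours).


ρ = 21.4/67.5 = 0.3170
Wq = ρ/(μ−λ) = 0.3170/(67.5 − 21.4) = 0.3170/46.10 = 0.006877 hr

Final: 0.006877 hr


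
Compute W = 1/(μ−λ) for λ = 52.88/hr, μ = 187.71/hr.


W = 1/(μ−λ) = 1/(187.71 − 52.88) = 1/134.83 = 0.007417 hr

Final: 0.007417 hr


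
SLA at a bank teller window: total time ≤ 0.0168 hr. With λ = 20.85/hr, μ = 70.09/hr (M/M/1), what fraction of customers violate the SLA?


W ~ Exponential(μ−λ) for M/M/1.
μ − λ = 70.09 − 20.85 = 49.2400
P(W > t) = e^{−(μ−λ)t} = e^{−0.8272} = 0.437258

Final: 0.437258


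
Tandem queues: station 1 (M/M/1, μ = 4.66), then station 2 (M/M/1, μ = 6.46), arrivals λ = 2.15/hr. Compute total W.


Each node sees arrival rate λ = 2.15/hr (tandem ⇒ throughput preserved).
W₁ = 1/(μ₁−λ) = 1/(4.66−2.15) = 0.39841 hr
W₂ = 1/(μ₂−λ) = 1/(6.46−2.15) = 0.23202 hr
W_total = W₁ + W₂ = 0.39841 + 0.23202 = 0.63042 hr

Final: 0.63042 hr


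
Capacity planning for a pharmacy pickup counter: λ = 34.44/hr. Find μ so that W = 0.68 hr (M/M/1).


W = 1/(μ−λ) ⇒ μ − λ = 1/W = 1/0.68 = 1.4706
μ = λ + 1/W = 34.44 + 1.4706 = 35.9106 per hr

Final: 35.9106 /hr


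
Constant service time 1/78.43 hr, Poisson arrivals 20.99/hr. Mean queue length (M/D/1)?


ρ = 20.99/78.43 = 0.2676
M/D/1: Lq = ρ²/(2(1−ρ)) = 0.07162/(2·0.7324) = 0.04890

Final: 0.04890


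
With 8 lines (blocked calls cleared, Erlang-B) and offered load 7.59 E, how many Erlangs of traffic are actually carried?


B(8,7.59) = 0.212565 (Erlang-B)
Carried load = a(1 − B) = 7.59·(1 − 0.212565) = 7.59·0.787435 = 5.9766 E

Final: 5.9766 Erlangs


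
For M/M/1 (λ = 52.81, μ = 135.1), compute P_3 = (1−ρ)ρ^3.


ρ = 52.81/135.1 = 0.3909
P_n = (1−ρ)·ρ^n = (1 − 0.3909)·0.3909^3 = 0.6091·0.059729 = 0.036381

Final: 0.036381


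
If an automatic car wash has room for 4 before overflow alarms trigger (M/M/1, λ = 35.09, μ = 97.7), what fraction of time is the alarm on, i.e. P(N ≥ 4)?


ρ = 35.09/97.7 = 0.3592
P(N ≥ n) = ρ^n = 0.3592^4 = 0.016640

Final: 0.016640


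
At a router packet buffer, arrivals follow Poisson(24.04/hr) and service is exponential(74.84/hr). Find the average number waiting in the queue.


ρ = 24.04/74.84 = 0.3212
Lq = ρ²/(1−ρ) = 0.1032/0.6788 = 0.1520

Final: 0.1520


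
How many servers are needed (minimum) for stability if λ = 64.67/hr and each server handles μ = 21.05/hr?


Stability requires cμ > λ ⇔ c > λ/μ.
λ/μ = 64.67/21.05 = 3.0722
Minimum integer c = ⌊3.0722⌋ + 1 = 4
Check: 4·21.05 = 84.20 > 64.67, while 3·21.05 = 63.15 ≤ 64.67

Final: 4 servers


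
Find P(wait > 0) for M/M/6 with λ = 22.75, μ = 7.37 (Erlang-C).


a = λ/μ = 3.0868; ρ = a/6 = 0.5145
P₀ = 0.044749 (from M/M/c formula)
C(c,a) = [a^c/(c!(1−ρ))]·P₀ = [865.13420/(720·0.4855)]·0.044749
= 2.47479·0.044749 = 0.110745

Final: 0.110745


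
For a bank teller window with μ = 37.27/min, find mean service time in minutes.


Mean service time = 1/μ = 1/37.27 minute = 0.02683 minute
In minutes: 0.02683 × 1 = 0.02683 min

Final: 0.02683 min


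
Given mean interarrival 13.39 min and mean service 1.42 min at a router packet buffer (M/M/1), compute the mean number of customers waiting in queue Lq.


λ = 60/13.39 = 4.4810 /hr
μ = 60/1.42 = 42.2535 /hr
ρ = λ/μ = 4.4810/42.2535 = 0.1060
Lq = ρ²/(1−ρ) = 0.01125/0.8940 = 0.01258

Final: 0.01258


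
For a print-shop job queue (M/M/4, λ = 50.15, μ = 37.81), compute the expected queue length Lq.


a = λ/μ = 1.3264; ρ = a/4 = 0.3316
P₀ = 0.264003
Lq = P₀·a^c·ρ / (c!·(1−ρ)²) = 0.264003·3.09497·0.3316/(24·0.44677)
= 0.02527

Final: 0.02527


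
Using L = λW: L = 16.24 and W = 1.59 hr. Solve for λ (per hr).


λ = L/W = 16.24/1.59 = 10.2138 /hr

Final: 10.2138 /hr


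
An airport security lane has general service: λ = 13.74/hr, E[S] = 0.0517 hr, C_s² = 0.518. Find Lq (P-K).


ρ = λ·E[S] = 13.74·0.0517 = 0.7104
Lq = ρ²(1+C_s²)/(2(1−ρ)) = 0.5046·(1+0.518)/(2·0.2896)
= 0.5046·1.5180/0.5793 = 1.32231

Final: 1.32231


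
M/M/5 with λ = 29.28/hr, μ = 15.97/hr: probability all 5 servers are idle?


a = λ/μ = 29.28/15.97 = 1.8334; ρ = a/c = 0.3667
Σ_{k=0}^{4} a^k/k! (terms k=0..4) = 1.00000 + 1.83344 + 1.68075 + 1.02718 + 0.47082 = 6.01218
Tail: a^5/(5!(1−ρ)) = 20.71719/(120·0.6333) = 0.27260
P₀ = 1/(6.01218 + 0.27260) = 1/6.28479 = 0.159114

Final: 0.159114


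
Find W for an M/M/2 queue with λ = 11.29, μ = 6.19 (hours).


a = 1.8239; ρ = 0.9120; P₀ = 0.046050
Lq = P₀·a^c·ρ/(c!(1−ρ)²) = 9.01086
Wq = Lq/λ = 9.01086/11.29 = 0.79813 hr
W = Wq + 1/μ = 0.79813 + 0.16155 = 0.95968 hr

Final: 0.95968 hr


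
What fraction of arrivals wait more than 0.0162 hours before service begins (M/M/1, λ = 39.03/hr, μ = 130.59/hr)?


ρ = 39.03/130.59 = 0.2989
P(Wq > t) = ρ·e^{−(μ−λ)t} = 0.2989·e^{−1.4833}
= 0.2989·0.226894 = 0.067813

Final: 0.067813


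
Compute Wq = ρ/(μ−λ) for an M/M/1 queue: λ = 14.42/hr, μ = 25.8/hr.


ρ = 14.42/25.8 = 0.5589
Wq = ρ/(μ−λ) = 0.5589/(25.8 − 14.42) = 0.5589/11.38 = 0.04911 hr

Final: 0.04911 hr


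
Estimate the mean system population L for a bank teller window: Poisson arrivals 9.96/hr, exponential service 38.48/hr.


ρ = λ/μ = 9.96/38.48 = 0.2588
L = ρ/(1−ρ) = 0.2588/(1 − 0.2588) = 0.2588/0.7412 = 0.3492

Final: 0.3492


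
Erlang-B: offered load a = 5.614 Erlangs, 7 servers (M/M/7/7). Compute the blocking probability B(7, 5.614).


B(c,a) = (a^c/c!) / Σ_{k=0}^{c} a^k/k!
a^7/7! = 34.871957
Σ terms (k=0..7): 1.00000 + 5.61400 + 15.75850 + 29.48940 + 41.38838 + 46.47087 + 43.48124 + 34.87196 = 218.074347
B = 34.871957/218.074347 = 0.159909

Final: 0.159909


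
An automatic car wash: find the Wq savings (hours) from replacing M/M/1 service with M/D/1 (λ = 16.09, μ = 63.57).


ρ = 16.09/63.57 = 0.2531
Wq(M/M/1) = ρ/(μ−λ) = 0.2531/47.48 = 0.005331 hr
Wq(M/D/1) = ρ/(2(μ−λ)) = 0.002665 hr
Savings = 0.005331 − 0.002665 = 0.002665 hr

Final: 0.002665 hr


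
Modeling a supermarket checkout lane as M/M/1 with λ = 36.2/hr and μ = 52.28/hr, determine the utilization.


ρ = λ/μ = 36.2/52.28 = 0.6924

Final: 0.6924


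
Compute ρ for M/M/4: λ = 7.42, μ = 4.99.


ρ = λ/(cμ) = 7.42/(4·4.99) = 7.42/19.96 = 0.3717

Final: 0.3717


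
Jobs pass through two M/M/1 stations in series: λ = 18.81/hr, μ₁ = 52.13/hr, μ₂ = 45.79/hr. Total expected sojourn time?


Each node sees arrival rate λ = 18.81/hr (tandem ⇒ throughput preserved).
W₁ = 1/(μ₁−λ) = 1/(52.13−18.81) = 0.03001 hr
W₂ = 1/(μ₂−λ) = 1/(45.79−18.81) = 0.03706 hr
W_total = W₁ + W₂ = 0.03001 + 0.03706 = 0.06708 hr

Final: 0.06708 hr


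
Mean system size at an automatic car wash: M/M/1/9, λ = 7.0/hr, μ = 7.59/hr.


ρ = 7.0/7.59 = 0.9223
L = ρ[1 − (K+1)ρ^K + Kρ^(K+1)] / [(1−ρ)(1−ρ^(K+1))]
Numerator: 0.9223·(1 − 10·0.482732 + 9·0.445208) = 0.165589
Denominator: (0.07773)·(0.554792) = 0.043126
L = 0.165589/0.043126 = 3.8396

Final: 3.8396


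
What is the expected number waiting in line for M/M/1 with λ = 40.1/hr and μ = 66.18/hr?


ρ = 40.1/66.18 = 0.6059
Lq = ρ²/(1−ρ) = 0.3671/0.3941 = 0.9317

Final: 0.9317


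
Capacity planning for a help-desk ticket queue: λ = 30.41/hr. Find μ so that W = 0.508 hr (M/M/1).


W = 1/(μ−λ) ⇒ μ − λ = 1/W = 1/0.508 = 1.9685
μ = λ + 1/W = 30.41 + 1.9685 = 32.3785 per hr

Final: 32.3785 /hr


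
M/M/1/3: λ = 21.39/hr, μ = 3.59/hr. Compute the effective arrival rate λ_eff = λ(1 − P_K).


ρ = 5.9582; P_K = (1−ρ)ρ^3/(1−ρ^4) = 0.832825
λ_eff = λ(1 − P_K) = 21.39·(1 − 0.832825) = 21.39·0.167175 = 3.5759 /hr

Final: 3.5759 /hr


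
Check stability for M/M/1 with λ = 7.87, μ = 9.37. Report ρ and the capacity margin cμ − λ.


Total capacity cμ = 1·9.37 = 9.37/hr
ρ = λ/(cμ) = 7.87/9.37 = 0.8399
Stable ⇔ ρ < 1: YES
Spare capacity = cμ − λ = 9.37 − 7.87 = 1.50/hr

Final: ρ = 0.8399; stable; margin = 1.50/hr


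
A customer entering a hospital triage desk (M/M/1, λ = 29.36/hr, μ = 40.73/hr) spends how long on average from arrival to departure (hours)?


W = 1/(μ−λ) = 1/(40.73 − 29.36) = 1/11.37 = 0.08795 hr

Final: 0.08795 hr


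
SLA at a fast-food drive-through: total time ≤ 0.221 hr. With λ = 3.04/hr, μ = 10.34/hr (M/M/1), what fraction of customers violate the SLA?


W ~ Exponential(μ−λ) for M/M/1.
μ − λ = 10.34 − 3.04 = 7.3000
P(W > t) = e^{−(μ−λ)t} = e^{−1.6133} = 0.199229

Final: 0.199229


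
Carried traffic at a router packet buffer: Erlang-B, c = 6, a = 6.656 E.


B(6,6.656) = 0.309370 (Erlang-B)
Carried load = a(1 − B) = 6.656·(1 − 0.309370) = 6.656·0.690630 = 4.5968 E

Final: 4.5968 Erlangs


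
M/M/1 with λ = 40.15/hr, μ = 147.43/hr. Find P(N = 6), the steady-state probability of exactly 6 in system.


ρ = 40.15/147.43 = 0.2723
P_n = (1−ρ)·ρ^n = (1 − 0.2723)·0.2723^6 = 0.7277·0.0004079 = 0.0002968

Final: 0.0002968


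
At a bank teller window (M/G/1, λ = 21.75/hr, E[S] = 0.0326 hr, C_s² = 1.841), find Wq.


ρ = λ·E[S] = 21.75·0.0326 = 0.7090
E[S²] = E[S]²(1+C_s²) = 0.0326²·(1+1.841) = 0.003019
Wq = λ·E[S²]/(2(1−ρ)) = 21.75·0.003019/(2·0.2910) = 0.11285 hr

Final: 0.11285 hr


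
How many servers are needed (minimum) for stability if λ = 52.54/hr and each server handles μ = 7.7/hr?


Stability requires cμ > λ ⇔ c > λ/μ.
λ/μ = 52.54/7.7 = 6.8234
Minimum integer c = ⌊6.8234⌋ + 1 = 7
Check: 7·7.7 = 53.90 > 52.54, while 6·7.7 = 46.20 ≤ 52.54

Final: 7 servers


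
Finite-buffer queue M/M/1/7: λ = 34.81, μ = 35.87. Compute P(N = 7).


ρ = λ/μ = 34.81/35.87 = 0.9704
P_K = (1−ρ)ρ^K/(1−ρ^(K+1)) = (0.02955·0.810604)/(1 − 0.786649)
= 0.023954/0.213351 = 0.112277

Final: 0.112277


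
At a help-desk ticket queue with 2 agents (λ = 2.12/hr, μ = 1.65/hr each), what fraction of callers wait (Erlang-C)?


a = λ/μ = 1.2848; ρ = a/2 = 0.6424
P₀ = 0.217712 (from M/M/c formula)
C(c,a) = [a^c/(c!(1−ρ))]·P₀ = [1.65084/(2·0.3576)]·0.217712
= 2.30837·0.217712 = 0.502561

Final: 0.502561


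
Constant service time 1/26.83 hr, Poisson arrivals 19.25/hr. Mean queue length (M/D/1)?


ρ = 19.25/26.83 = 0.7175
M/D/1: Lq = ρ²/(2(1−ρ)) = 0.5148/(2·0.2825) = 0.91105

Final: 0.91105


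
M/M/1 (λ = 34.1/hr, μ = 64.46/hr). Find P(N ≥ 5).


ρ = 34.1/64.46 = 0.5290
P(N ≥ n) = ρ^n = 0.5290^5 = 0.041431

Final: 0.041431


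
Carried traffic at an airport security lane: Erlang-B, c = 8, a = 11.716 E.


B(8,11.716) = 0.411764 (Erlang-B)
Carried load = a(1 − B) = 11.716·(1 − 0.411764) = 11.716·0.588236 = 6.8918 E

Final: 6.8918 Erlangs


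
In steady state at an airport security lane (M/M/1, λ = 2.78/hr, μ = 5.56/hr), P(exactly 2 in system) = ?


ρ = 2.78/5.56 = 0.5000
P_n = (1−ρ)·ρ^n = (1 − 0.5000)·0.5000^2 = 0.5000·0.250000 = 0.125000

Final: 0.125000


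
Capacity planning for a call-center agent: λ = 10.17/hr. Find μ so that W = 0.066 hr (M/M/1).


W = 1/(μ−λ) ⇒ μ − λ = 1/W = 1/0.066 = 15.1515
μ = λ + 1/W = 10.17 + 15.1515 = 25.3215 per hr

Final: 25.3215 /hr


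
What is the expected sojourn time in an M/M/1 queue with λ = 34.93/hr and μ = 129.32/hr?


W = 1/(μ−λ) = 1/(129.32 − 34.93) = 1/94.39 = 0.01059 hr

Final: 0.01059 hr


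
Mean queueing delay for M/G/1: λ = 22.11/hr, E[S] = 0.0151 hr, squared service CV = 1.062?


ρ = λ·E[S] = 22.11·0.0151 = 0.3339
E[S²] = E[S]²(1+C_s²) = 0.0151²·(1+1.062) = 0.0004702
Wq = λ·E[S²]/(2(1−ρ)) = 22.11·0.0004702/(2·0.6661) = 0.007803 hr

Final: 0.007803 hr


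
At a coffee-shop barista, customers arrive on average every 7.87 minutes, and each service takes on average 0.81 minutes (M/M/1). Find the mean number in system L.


λ = 60/7.87 = 7.6239 /hr
μ = 60/0.81 = 74.0741 /hr
ρ = λ/μ = 7.6239/74.0741 = 0.1029
L = ρ/(1−ρ) = 0.1029/0.8971 = 0.1147

Final: 0.1147


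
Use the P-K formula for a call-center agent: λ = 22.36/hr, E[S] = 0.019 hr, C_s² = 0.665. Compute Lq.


ρ = λ·E[S] = 22.36·0.019 = 0.4248
Lq = ρ²(1+C_s²)/(2(1−ρ)) = 0.1805·(1+0.665)/(2·0.5752)
= 0.1805·1.6650/1.1503 = 0.26124

Final: 0.26124


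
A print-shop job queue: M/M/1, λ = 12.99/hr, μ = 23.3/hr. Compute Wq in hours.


ρ = 12.99/23.3 = 0.5575
Wq = ρ/(μ−λ) = 0.5575/(23.3 − 12.99) = 0.5575/10.31 = 0.05407 hr

Final: 0.05407 hr


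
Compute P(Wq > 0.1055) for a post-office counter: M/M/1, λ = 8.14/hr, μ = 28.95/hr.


ρ = 8.14/28.95 = 0.2812
P(Wq > t) = ρ·e^{−(μ−λ)t} = 0.2812·e^{−2.1955}
= 0.2812·0.111308 = 0.031297

Final: 0.031297


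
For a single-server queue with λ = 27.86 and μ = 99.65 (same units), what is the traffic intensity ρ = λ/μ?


ρ = λ/μ = 27.86/99.65 = 0.2796

Final: 0.2796


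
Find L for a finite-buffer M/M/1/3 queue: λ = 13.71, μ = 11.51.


ρ = 13.71/11.51 = 1.1911
L = ρ[1 − (K+1)ρ^K + Kρ^(K+1)] / [(1−ρ)(1−ρ^(K+1))]
Numerator: 1.1911·(1 − 4·1.689999 + 3·2.013022) = 0.332412
Denominator: (-0.1911)·(-1.013022) = 0.193627
L = 0.332412/0.193627 = 1.7168

Final: 1.7168


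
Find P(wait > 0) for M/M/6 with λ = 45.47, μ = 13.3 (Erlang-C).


a = λ/μ = 3.4188; ρ = a/6 = 0.5698
P₀ = 0.031583 (from M/M/c formula)
C(c,a) = [a^c/(c!(1−ρ))]·P₀ = [1596.76086/(720·0.4302)]·0.031583
= 5.15509·0.031583 = 0.162815

Final: 0.162815


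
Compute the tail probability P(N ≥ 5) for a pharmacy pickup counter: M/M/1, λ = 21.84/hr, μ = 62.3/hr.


ρ = 21.84/62.3 = 0.3506
P(N ≥ n) = ρ^n = 0.3506^5 = 0.005294

Final: 0.005294


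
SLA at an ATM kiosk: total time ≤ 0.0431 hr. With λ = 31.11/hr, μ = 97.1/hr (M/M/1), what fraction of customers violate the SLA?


W ~ Exponential(μ−λ) for M/M/1.
μ − λ = 97.1 − 31.11 = 65.9900
P(W > t) = e^{−(μ−λ)t} = e^{−2.8442} = 0.058183

Final: 0.058183


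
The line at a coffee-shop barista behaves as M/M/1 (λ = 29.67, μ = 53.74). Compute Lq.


ρ = 29.67/53.74 = 0.5521
Lq = ρ²/(1−ρ) = 0.3048/0.4479 = 0.6806

Final: 0.6806


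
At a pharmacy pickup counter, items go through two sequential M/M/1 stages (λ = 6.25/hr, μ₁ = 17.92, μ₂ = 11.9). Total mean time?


Each node sees arrival rate λ = 6.25/hr (tandem ⇒ throughput preserved).
W₁ = 1/(μ₁−λ) = 1/(17.92−6.25) = 0.08569 hr
W₂ = 1/(μ₂−λ) = 1/(11.9−6.25) = 0.17699 hr
W_total = W₁ + W₂ = 0.08569 + 0.17699 = 0.26268 hr

Final: 0.26268 hr


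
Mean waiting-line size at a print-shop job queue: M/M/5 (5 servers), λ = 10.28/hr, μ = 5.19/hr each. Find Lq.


a = λ/μ = 1.9807; ρ = a/5 = 0.3961
P₀ = 0.136993
Lq = P₀·a^c·ρ / (c!·(1−ρ)²) = 0.136993·30.48799·0.3961/(120·0.36464)
= 0.03781

Final: 0.03781


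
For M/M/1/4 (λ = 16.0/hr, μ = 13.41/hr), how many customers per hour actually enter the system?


ρ = 1.1931; P_K = (1−ρ)ρ^4/(1−ρ^5) = 0.276032
λ_eff = λ(1 − P_K) = 16.0·(1 − 0.276032) = 16.0·0.723968 = 11.5835 /hr

Final: 11.5835 /hr


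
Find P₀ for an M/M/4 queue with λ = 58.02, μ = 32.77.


a = λ/μ = 58.02/32.77 = 1.7705; ρ = a/c = 0.4426
Σ_{k=0}^{3} a^k/k! (terms k=0..3) = 1.00000 + 1.77052 + 1.56737 + 0.92502 = 5.26292
Tail: a^4/(4!(1−ρ)) = 9.82664/(24·0.5574) = 0.73460
P₀ = 1/(5.26292 + 0.73460) = 1/5.99752 = 0.166736

Final: 0.166736


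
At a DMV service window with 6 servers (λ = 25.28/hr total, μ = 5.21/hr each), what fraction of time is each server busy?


ρ = λ/(cμ) = 25.28/(6·5.21) = 25.28/31.26 = 0.8087

Final: 0.8087


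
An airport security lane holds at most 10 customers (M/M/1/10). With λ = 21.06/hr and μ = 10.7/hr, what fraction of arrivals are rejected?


ρ = λ/μ = 21.06/10.7 = 1.9682
P_K = (1−ρ)ρ^K/(1−ρ^(K+1)) = (-0.9682·872.460737)/(1 − 1717.198422)
= -844.737685/-1716.198422 = 0.492214

Final: 0.492214


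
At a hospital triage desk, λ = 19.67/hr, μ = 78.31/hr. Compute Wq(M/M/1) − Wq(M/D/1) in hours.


ρ = 19.67/78.31 = 0.2512
Wq(M/M/1) = ρ/(μ−λ) = 0.2512/58.64 = 0.004283 hr
Wq(M/D/1) = ρ/(2(μ−λ)) = 0.002142 hr
Savings = 0.004283 − 0.002142 = 0.002142 hr

Final: 0.002142 hr


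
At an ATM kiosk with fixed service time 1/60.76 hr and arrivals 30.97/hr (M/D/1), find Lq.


ρ = 30.97/60.76 = 0.5097
M/D/1: Lq = ρ²/(2(1−ρ)) = 0.2598/(2·0.4903) = 0.26495

Final: 0.26495


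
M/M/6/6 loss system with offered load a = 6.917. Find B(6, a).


B(c,a) = (a^c/c!) / Σ_{k=0}^{c} a^k/k!
a^6/6! = 152.115741
Σ terms (k=0..6): 1.00000 + 6.91700 + 23.92244 + 55.15718 + 95.38056 + 131.94946 + 152.11574 = 466.442392
B = 152.115741/466.442392 = 0.326119

Final: 0.326119


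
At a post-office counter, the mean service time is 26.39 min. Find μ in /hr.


μ = 1/(service time) in consistent units.
1 hour = 60 min, so μ = 60/26.39 = 2.2736 per hour

Final: 2.2736 /hr


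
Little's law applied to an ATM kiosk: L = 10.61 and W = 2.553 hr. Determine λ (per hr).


λ = L/W = 10.61/2.553 = 4.1559 /hr

Final: 4.1559 /hr


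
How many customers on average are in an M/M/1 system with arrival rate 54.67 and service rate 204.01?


ρ = λ/μ = 54.67/204.01 = 0.2680
L = ρ/(1−ρ) = 0.2680/(1 − 0.2680) = 0.2680/0.7320 = 0.3661

Final: 0.3661


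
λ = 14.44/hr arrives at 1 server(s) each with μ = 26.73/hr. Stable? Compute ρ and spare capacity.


Total capacity cμ = 1·26.73 = 26.73/hr
ρ = λ/(cμ) = 14.44/26.73 = 0.5402
Stable ⇔ ρ < 1: YES
Spare capacity = cμ − λ = 26.73 − 14.44 = 12.29/hr

Final: ρ = 0.5402; stable; margin = 12.29/hr


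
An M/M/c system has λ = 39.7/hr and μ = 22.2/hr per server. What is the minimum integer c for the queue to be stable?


Stability requires cμ > λ ⇔ c > λ/μ.
λ/μ = 39.7/22.2 = 1.7883
Minimum integer c = ⌊1.7883⌋ + 1 = 2
Check: 2·22.2 = 44.40 > 39.7, while 1·22.2 = 22.20 ≤ 39.7

Final: 2 servers


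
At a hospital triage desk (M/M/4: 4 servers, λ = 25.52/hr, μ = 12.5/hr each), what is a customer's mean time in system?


a = 2.0416; ρ = 0.5104; P₀ = 0.124650
Lq = P₀·a^c·ρ/(c!(1−ρ)²) = 0.19213
Wq = Lq/λ = 0.19213/25.52 = 0.007529 hr
W = Wq + 1/μ = 0.007529 + 0.08000 = 0.08753 hr

Final: 0.08753 hr


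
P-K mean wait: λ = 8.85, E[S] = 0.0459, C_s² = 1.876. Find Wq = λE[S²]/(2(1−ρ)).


ρ = λ·E[S] = 8.85·0.0459 = 0.4062
E[S²] = E[S]²(1+C_s²) = 0.0459²·(1+1.876) = 0.006059
Wq = λ·E[S²]/(2(1−ρ)) = 8.85·0.006059/(2·0.5938) = 0.04515 hr

Final: 0.04515 hr


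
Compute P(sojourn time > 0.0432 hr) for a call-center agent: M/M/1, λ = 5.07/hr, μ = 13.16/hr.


W ~ Exponential(μ−λ) for M/M/1.
μ − λ = 13.16 − 5.07 = 8.0900
P(W > t) = e^{−(μ−λ)t} = e^{−0.3495} = 0.705049

Final: 0.705049


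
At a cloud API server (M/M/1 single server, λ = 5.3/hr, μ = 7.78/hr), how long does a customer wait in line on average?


ρ = 5.3/7.78 = 0.6812
Wq = ρ/(μ−λ) = 0.6812/(7.78 − 5.3) = 0.6812/2.48 = 0.2747 hr

Final: 0.2747 hr


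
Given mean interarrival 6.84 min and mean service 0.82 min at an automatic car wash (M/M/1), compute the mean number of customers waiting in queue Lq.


λ = 60/6.84 = 8.7719 /hr
μ = 60/0.82 = 73.1707 /hr
ρ = λ/μ = 8.7719/73.1707 = 0.1199
Lq = ρ²/(1−ρ) = 0.01437/0.8801 = 0.01633

Final: 0.01633


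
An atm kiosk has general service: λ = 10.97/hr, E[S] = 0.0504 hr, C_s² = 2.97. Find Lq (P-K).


ρ = λ·E[S] = 10.97·0.0504 = 0.5529
Lq = ρ²(1+C_s²)/(2(1−ρ)) = 0.3057·(1+2.97)/(2·0.4471)
= 0.3057·3.9700/0.8942 = 1.35712

Final: 1.35712


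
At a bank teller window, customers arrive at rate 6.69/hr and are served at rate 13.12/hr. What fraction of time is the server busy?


ρ = λ/μ = 6.69/13.12 = 0.5099

Final: 0.5099


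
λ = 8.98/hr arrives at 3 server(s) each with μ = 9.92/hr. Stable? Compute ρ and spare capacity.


Total capacity cμ = 3·9.92 = 29.76/hr
ρ = λ/(cμ) = 8.98/29.76 = 0.3017
Stable ⇔ ρ < 1: YES
Spare capacity = cμ − λ = 29.76 − 8.98 = 20.78/hr

Final: ρ = 0.3017; stable; margin = 20.78/hr


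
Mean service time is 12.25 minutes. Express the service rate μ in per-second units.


μ = 1/(service time) in consistent units.
1 second = 0.0166667 min, so μ = 0.0166667/12.25 = 0.001361 per second

Final: 0.001361 /sec


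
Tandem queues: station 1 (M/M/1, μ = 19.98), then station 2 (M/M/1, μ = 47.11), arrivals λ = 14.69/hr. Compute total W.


Each node sees arrival rate λ = 14.69/hr (tandem ⇒ throughput preserved).
W₁ = 1/(μ₁−λ) = 1/(19.98−14.69) = 0.18904 hr
W₂ = 1/(μ₂−λ) = 1/(47.11−14.69) = 0.03085 hr
W_total = W₁ + W₂ = 0.18904 + 0.03085 = 0.21988 hr

Final: 0.21988 hr


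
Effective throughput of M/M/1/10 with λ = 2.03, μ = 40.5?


ρ = 0.05012; P_K = (1−ρ)ρ^10/(1−ρ^11) = 9.508e-14
λ_eff = λ(1 − P_K) = 2.03·(1 − 9.508e-14) = 2.03·1.000000 = 2.0300 /hr

Final: 2.0300 /hr


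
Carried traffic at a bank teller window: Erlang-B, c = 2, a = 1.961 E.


B(2,1.961) = 0.393705 (Erlang-B)
Carried load = a(1 − B) = 1.961·(1 − 0.393705) = 1.961·0.606295 = 1.1889 E

Final: 1.1889 Erlangs


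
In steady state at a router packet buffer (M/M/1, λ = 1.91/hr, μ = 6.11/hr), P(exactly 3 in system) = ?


ρ = 1.91/6.11 = 0.3126
P_n = (1−ρ)·ρ^n = (1 − 0.3126)·0.3126^3 = 0.6874·0.030548 = 0.020998

Final: 0.020998


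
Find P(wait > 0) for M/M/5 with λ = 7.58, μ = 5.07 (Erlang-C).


a = λ/μ = 1.4951; ρ = a/5 = 0.2990
P₀ = 0.223882 (from M/M/c formula)
C(c,a) = [a^c/(c!(1−ρ))]·P₀ = [7.46975/(120·0.7010)]·0.223882
= 0.08880·0.223882 = 0.019881

Final: 0.019881


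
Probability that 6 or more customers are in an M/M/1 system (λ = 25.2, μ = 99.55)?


ρ = 25.2/99.55 = 0.2531
P(N ≥ n) = ρ^n = 0.2531^6 = 0.0002631

Final: 0.0002631


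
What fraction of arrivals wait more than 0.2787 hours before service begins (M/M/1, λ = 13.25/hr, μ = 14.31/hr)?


ρ = 13.25/14.31 = 0.9259
P(Wq > t) = ρ·e^{−(μ−λ)t} = 0.9259·e^{−0.2954}
= 0.9259·0.744217 = 0.689090

Final: 0.689090


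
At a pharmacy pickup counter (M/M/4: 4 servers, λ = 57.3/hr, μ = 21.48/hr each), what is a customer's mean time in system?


a = 2.6676; ρ = 0.6669; P₀ = 0.059795
Lq = P₀·a^c·ρ/(c!(1−ρ)²) = 0.75831
Wq = Lq/λ = 0.75831/57.3 = 0.01323 hr
W = Wq + 1/μ = 0.01323 + 0.04655 = 0.05979 hr

Final: 0.05979 hr


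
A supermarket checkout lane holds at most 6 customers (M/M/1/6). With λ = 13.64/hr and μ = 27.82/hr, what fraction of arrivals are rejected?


ρ = λ/μ = 13.64/27.82 = 0.4903
P_K = (1−ρ)ρ^K/(1−ρ^(K+1)) = (0.5097·0.013891)/(1 − 0.006811)
= 0.007080/0.993189 = 0.007129

Final: 0.007129


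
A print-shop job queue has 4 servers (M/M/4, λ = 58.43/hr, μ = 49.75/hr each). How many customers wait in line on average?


a = λ/μ = 1.1745; ρ = a/4 = 0.2936
P₀ = 0.308033
Lq = P₀·a^c·ρ / (c!·(1−ρ)²) = 0.308033·1.90270·0.2936/(24·0.49898)
= 0.01437

Final: 0.01437


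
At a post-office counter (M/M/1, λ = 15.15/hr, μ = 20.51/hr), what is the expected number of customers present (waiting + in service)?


ρ = λ/μ = 15.15/20.51 = 0.7387
L = ρ/(1−ρ) = 0.7387/(1 − 0.7387) = 0.7387/0.2613 = 2.8265

Final: 2.8265


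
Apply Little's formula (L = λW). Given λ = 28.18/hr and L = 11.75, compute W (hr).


W = L/λ = 11.75/28.18 = 0.4170 hr

Final: 0.4170 hr


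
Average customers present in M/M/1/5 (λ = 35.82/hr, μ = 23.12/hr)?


ρ = 35.82/23.12 = 1.5493
L = ρ[1 − (K+1)ρ^K + Kρ^(K+1)] / [(1−ρ)(1−ρ^(K+1))]
Numerator: 1.5493·(1 − 6·8.926655 + 5·13.830138) = 25.704194
Denominator: (-0.5493)·(-12.830138) = 7.047697
L = 25.704194/7.047697 = 3.6472

Final: 3.6472


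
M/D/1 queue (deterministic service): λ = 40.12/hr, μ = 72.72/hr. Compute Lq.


ρ = 40.12/72.72 = 0.5517
M/D/1: Lq = ρ²/(2(1−ρ)) = 0.3044/(2·0.4483) = 0.33948

Final: 0.33948


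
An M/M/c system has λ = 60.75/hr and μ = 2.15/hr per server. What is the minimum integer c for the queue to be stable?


Stability requires cμ > λ ⇔ c > λ/μ.
λ/μ = 60.75/2.15 = 28.2558
Minimum integer c = ⌊28.2558⌋ + 1 = 29
Check: 29·2.15 = 62.35 > 60.75, while 28·2.15 = 60.20 ≤ 60.75

Final: 29 servers


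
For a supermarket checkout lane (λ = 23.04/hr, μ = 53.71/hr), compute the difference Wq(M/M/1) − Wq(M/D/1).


ρ = 23.04/53.71 = 0.4290
Wq(M/M/1) = ρ/(μ−λ) = 0.4290/30.67 = 0.01399 hr
Wq(M/D/1) = ρ/(2(μ−λ)) = 0.006993 hr
Savings = 0.01399 − 0.006993 = 0.006993 hr

Final: 0.006993 hr


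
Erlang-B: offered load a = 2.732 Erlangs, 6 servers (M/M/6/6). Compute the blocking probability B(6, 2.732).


B(c,a) = (a^c/c!) / Σ_{k=0}^{c} a^k/k!
a^6/6! = 0.577500
Σ terms (k=0..6): 1.00000 + 2.73200 + 3.73191 + 3.39853 + 2.32119 + 1.26830 + 0.57750 = 15.029435
B = 0.577500/15.029435 = 0.038425

Final: 0.038425


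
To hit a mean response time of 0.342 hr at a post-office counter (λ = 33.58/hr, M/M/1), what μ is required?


W = 1/(μ−λ) ⇒ μ − λ = 1/W = 1/0.342 = 2.9240
μ = λ + 1/W = 33.58 + 2.9240 = 36.5040 per hr

Final: 36.5040 /hr


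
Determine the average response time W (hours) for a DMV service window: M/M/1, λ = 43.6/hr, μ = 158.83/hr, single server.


W = 1/(μ−λ) = 1/(158.83 − 43.6) = 1/115.23 = 0.008678 hr

Final: 0.008678 hr


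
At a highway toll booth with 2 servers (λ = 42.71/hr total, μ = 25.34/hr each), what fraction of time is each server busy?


ρ = λ/(cμ) = 42.71/(2·25.34) = 42.71/50.68 = 0.8427

Final: 0.8427


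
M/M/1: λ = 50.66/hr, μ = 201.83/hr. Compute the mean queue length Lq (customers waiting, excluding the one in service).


ρ = 50.66/201.83 = 0.2510
Lq = ρ²/(1−ρ) = 0.06300/0.7490 = 0.08412

Final: 0.08412


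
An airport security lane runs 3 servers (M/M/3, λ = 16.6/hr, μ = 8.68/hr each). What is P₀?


a = λ/μ = 16.6/8.68 = 1.9124; ρ = a/c = 0.6375
Σ_{k=0}^{2} a^k/k! (terms k=0..2) = 1.00000 + 1.91244 + 1.82872 = 4.74116
Tail: a^3/(3!(1−ρ)) = 6.99464/(6·0.3625) = 3.21575
P₀ = 1/(4.74116 + 3.21575) = 1/7.95691 = 0.125677

Final: 0.125677


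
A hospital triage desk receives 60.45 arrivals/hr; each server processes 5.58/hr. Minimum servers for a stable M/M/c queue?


Stability requires cμ > λ ⇔ c > λ/μ.
λ/μ = 60.45/5.58 = 10.8333
Minimum integer c = ⌊10.8333⌋ + 1 = 11
Check: 11·5.58 = 61.38 > 60.45, while 10·5.58 = 55.80 ≤ 60.45

Final: 11 servers
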